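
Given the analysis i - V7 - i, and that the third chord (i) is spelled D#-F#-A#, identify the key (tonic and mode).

The anchor chord is a minor triad on D#, labeled i.
If D# is scale degree 1 and the mode makes that degree carry a minor triad, the tonic is D# and the mode is minor.

D# minor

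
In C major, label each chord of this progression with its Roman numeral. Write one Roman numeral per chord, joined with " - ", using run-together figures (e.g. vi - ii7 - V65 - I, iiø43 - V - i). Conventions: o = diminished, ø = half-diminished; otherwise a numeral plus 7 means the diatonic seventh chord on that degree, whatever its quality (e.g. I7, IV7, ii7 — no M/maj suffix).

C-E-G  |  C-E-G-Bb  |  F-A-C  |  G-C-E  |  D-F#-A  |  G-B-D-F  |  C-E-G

I - V7/IV - IV - I64 - V/V - V7 - I

C-E-G: root C is the tonic; major triad there is I.
C-E-G-Bb: a dominant seventh chord on C, the applied dominant of IV → V7/IV.
F-A-C has root F, degree 4 in C major, so IV.
G-C-E: major triad on C = scale degree 1 → I64.
D-F#-A is the secondary dominant of V (major triad on D): V/V.
G-B-D-F: root G is the dominant; dominant seventh chord there is V7.
C-E-G has root C, degree 1 in C major, so I.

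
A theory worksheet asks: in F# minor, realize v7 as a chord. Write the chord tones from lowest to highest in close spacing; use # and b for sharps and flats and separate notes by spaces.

The numeral's case and figure indicate a minor seventh chord. In F# minor its root, the fifth degree, is C#.
That chord is spelled C#-E-G#-B.

C# E G# B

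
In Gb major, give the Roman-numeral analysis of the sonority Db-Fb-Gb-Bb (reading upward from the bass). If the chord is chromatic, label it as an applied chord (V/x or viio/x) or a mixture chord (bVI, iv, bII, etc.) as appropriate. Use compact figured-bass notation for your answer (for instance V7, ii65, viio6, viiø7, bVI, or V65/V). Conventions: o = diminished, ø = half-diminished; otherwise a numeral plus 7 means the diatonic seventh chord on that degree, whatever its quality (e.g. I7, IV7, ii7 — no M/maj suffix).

V43/IV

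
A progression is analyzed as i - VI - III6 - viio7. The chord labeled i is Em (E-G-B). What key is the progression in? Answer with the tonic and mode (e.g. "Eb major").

E minor

i is given as E-G-B — a minor triad with root E.
If E is scale degree 1 and the mode makes that degree carry a minor triad, the tonic is E and the mode is minor.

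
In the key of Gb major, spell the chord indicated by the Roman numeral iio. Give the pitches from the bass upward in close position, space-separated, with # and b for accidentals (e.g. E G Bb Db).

Ab Cb Ebb

iio is the diminished supertonic triad, borrowed from the parallel minor. In Gb major that root is Ab.
So the chord is Ab-Cb-Ebb.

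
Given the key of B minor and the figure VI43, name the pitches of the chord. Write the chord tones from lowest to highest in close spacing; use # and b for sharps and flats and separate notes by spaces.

D F# G B

The numeral's case and figure indicate a major seventh chord. In B minor its root, scale degree 6, is G.
That chord is spelled G-B-D-F#.
The figured bass 43 indicates second inversion, placing the fifth (D) in the bass: D-F#-G-B.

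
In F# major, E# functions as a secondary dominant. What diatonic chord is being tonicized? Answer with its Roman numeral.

iii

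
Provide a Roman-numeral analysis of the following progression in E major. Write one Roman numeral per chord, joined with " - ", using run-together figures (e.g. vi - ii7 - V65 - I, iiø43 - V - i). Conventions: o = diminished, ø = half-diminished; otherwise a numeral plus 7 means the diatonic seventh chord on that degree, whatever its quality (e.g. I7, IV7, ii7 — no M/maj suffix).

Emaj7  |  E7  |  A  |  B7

I7 - V7/IV - IV - V7

Emaj7: major seventh chord on E = scale degree 1 → I7.
E7: a dominant seventh chord on E, the applied dominant of IV → V7/IV.
A: root A is the subdominant; major triad there is IV.
B7 has root B, degree 5 in E major, so V7.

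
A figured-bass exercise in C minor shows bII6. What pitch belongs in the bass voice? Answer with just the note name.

bII in C minor has root Db; the chord is Db-F-Ab.
The figure 6 means first inversion — the third is in the bass.

F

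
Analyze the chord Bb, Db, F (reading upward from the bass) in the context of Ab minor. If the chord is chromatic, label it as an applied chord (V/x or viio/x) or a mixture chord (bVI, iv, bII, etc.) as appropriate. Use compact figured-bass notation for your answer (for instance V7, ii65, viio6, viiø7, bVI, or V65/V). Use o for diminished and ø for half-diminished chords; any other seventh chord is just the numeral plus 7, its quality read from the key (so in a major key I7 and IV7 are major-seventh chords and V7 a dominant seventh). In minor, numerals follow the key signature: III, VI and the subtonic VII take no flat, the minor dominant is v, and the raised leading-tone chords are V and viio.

ii

The pitches Bb-Db-F form a minor triad rooted on Bb.
Bb is the second degree of Ab minor. This is the minor supertonic, borrowed from the parallel major (the Dorian ii).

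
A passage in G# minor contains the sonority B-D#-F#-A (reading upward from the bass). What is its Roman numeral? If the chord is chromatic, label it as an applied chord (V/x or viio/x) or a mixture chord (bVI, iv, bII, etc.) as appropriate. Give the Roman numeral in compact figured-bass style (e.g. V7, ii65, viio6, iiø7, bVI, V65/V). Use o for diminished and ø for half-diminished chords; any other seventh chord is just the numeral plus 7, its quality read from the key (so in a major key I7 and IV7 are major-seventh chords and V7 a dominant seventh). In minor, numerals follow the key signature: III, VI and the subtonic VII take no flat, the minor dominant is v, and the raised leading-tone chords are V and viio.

V7/VI

The pitches B-D#-F#-A form a dominant seventh chord rooted on B.
B is not a diatonic chord root with this quality in G# minor, but it lies a perfect fifth above E (VI), so the chord functions as an applied dominant of VI.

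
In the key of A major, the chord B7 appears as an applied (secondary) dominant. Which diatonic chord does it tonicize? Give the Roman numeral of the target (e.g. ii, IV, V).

V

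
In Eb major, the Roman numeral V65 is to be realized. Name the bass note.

V in Eb major has root Bb; the chord is Bb-D-F-Ab.
The figure 65 means first inversion — the third is in the bass.

D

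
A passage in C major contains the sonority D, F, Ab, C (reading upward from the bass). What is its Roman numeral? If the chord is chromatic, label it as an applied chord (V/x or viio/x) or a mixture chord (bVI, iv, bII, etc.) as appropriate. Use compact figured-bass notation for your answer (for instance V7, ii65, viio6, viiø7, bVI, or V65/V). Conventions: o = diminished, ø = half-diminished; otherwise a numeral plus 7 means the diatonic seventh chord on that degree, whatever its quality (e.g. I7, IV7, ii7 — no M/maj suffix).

iiø7

The pitches D-F-Ab-C form a half-diminished seventh chord rooted on D.
D is the second degree of C major. This is the half-diminished supertonic seventh, borrowed from the parallel minor.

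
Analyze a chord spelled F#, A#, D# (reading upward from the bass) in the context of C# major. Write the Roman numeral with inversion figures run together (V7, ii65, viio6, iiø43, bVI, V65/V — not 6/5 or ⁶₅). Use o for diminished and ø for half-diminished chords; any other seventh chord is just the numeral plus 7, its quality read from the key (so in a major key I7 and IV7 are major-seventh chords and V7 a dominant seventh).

ii6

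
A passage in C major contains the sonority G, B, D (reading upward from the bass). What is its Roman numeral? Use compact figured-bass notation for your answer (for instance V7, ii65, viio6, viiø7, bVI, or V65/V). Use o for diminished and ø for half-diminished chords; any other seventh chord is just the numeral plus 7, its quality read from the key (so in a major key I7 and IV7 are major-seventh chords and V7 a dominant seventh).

V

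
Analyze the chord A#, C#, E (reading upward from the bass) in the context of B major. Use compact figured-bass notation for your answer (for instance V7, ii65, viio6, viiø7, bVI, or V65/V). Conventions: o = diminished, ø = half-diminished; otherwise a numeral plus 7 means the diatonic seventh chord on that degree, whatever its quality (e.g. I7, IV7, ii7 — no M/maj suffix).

viio

Stacked in thirds the chord is A#-C#-E: a diminished triad on A#.
In B major, A# is the leading tone; the diatonic diminished triad there is viio.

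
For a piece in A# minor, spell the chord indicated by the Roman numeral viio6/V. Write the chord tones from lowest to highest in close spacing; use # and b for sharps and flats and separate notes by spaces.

viio6/V is a secondary leading-tone chord. The target V is E# in A# minor; the applied chord is rooted a semitone below, on D##.
Building a diminished triad on D## gives D##-F##-A#.
With the 6 figure the chord is in first inversion; from the bass F## upward in close position it reads F##-A#-D##.

F## A# D##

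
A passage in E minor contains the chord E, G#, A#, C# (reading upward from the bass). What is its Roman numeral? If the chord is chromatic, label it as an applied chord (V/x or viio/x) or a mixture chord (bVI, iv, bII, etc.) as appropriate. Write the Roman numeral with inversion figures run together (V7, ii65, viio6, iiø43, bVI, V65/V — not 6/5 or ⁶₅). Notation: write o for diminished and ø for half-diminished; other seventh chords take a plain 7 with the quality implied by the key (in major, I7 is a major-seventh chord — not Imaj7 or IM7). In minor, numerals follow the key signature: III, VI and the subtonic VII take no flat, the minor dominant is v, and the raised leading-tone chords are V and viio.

viiø43/V

Stacked in thirds the chord is A#-C#-E-G#: a half-diminished seventh chord on A#.
A# sits a half step below B (V in E minor); a diminished chord there is the applied leading-tone chord of V.
With E in the bass the chord is in second inversion, so the figured bass is 43.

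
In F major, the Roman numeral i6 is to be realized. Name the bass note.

Ab

i in F major has root F; the chord is F-Ab-C.
The figure 6 means first inversion — the third is in the bass.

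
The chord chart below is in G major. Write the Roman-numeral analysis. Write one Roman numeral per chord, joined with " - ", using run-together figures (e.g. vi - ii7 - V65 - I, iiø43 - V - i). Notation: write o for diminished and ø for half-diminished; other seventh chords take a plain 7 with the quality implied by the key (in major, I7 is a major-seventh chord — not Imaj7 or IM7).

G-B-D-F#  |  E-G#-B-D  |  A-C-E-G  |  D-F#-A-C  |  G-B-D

I7 - V7/ii - ii7 - V7 - I

G-B-D-F#: major seventh chord on G = scale degree 1 → I7.
E-G#-B-D: chromatic; E is V of ii, so V7/ii.
A-C-E-G has root A, degree 2 in G major, so ii7.
D-F#-A-C: root D is the dominant; dominant seventh chord there is V7.
G-B-D: root G is the tonic; major triad there is I.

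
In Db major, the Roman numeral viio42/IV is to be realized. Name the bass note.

The applied chord viio42/IV is rooted on F: F-Ab-Cb-Ebb.
The figure 42 means third inversion — the seventh is in the bass.

Ebb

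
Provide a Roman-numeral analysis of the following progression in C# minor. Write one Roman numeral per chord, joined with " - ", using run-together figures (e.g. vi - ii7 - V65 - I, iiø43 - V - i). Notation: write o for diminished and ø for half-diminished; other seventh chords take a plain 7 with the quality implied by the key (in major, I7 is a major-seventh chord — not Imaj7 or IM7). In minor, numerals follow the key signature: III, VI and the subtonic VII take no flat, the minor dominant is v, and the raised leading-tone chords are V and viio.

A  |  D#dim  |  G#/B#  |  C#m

VI - iio - V6 - i

A has root A, degree 6 in C# minor, so VI.
D#dim: root D# is the supertonic; diminished triad there is iio.
G#/B#: major triad on G# = scale degree 5 → V6.
C#m: minor triad on C# = scale degree 1 → i.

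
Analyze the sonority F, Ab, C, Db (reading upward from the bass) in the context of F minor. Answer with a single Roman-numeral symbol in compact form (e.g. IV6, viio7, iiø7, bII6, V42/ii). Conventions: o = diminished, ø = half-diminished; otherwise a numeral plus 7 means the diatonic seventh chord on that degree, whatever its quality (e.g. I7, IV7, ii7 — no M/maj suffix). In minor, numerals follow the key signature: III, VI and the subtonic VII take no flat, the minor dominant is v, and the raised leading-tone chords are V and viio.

VI65

Stacked in thirds the chord is Db-F-Ab-C: a major seventh chord on Db.
Db is scale degree 6 in F minor, and a major seventh chord on that degree is written VI7.
With F in the bass the chord is in first inversion, so the figured bass is 65.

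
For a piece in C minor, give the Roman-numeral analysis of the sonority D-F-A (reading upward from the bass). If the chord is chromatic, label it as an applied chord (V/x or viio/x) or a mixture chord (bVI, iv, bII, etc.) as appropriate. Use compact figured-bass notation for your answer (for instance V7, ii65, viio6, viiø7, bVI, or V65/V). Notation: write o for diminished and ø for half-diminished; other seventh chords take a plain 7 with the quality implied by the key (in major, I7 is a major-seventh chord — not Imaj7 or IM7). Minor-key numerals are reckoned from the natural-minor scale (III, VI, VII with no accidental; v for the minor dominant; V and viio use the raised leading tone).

ii

Stacked in thirds the chord is D-F-A: a minor triad on D.
D is the second degree of C minor. This is the minor supertonic, borrowed from the parallel major (the Dorian ii).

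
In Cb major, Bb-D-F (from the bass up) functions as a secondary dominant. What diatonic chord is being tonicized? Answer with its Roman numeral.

The chord is a major triad on Bb.
A dominant resolves down a perfect fifth: Bb → Eb. In Cb major, Eb is scale degree 3, i.e. iii.

iii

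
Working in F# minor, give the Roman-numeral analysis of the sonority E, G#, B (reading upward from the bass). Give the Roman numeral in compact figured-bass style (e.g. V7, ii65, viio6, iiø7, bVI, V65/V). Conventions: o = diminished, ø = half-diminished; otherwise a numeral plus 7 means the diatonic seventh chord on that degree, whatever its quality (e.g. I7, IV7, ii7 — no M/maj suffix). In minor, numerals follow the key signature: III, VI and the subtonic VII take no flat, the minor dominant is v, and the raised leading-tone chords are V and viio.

VII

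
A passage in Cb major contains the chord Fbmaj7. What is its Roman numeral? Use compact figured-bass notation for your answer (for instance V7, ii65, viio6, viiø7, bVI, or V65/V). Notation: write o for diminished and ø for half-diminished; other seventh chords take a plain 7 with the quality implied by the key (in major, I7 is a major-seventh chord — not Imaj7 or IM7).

The pitches Fb-Ab-Cb-Eb form a major seventh chord rooted on Fb.
In Cb major, Fb is the subdominant; the diatonic major seventh chord there is IV7.

IV7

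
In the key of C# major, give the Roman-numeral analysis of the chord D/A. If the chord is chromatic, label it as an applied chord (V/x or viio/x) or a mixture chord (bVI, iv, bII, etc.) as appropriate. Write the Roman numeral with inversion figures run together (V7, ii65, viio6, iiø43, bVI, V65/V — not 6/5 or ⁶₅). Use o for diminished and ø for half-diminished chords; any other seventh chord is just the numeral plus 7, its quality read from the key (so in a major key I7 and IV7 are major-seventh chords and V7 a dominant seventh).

Stacked in thirds the chord is D-F#-A: a major triad on D.
D is the lowered second degree of C# major (diatonic 2 would be D#). This is the Neapolitan chord — a major triad on the lowered second degree.
With A in the bass the chord is in second inversion, so the figured bass is 64.

bII64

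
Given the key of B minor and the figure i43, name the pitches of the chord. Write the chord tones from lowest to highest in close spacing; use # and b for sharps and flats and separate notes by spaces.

F# A B D

In B minor, scale degree 1 is B, and the diatonic chord built there is a minor seventh chord.
Stacking thirds from B gives B-D-F#-A.
With the 43 figure the chord is in second inversion; from the bass F# upward in close position it reads F#-A-B-D.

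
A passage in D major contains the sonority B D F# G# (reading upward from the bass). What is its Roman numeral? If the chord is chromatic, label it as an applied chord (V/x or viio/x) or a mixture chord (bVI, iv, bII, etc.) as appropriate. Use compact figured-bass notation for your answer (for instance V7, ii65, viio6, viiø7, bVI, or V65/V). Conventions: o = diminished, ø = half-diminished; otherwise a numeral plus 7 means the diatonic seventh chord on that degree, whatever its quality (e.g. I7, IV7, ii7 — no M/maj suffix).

Stacked in thirds the chord is G#-B-D-F#: a half-diminished seventh chord on G#.
G# sits a half step below A (V in D major); a diminished chord there is the applied leading-tone chord of V.
With B in the bass the chord is in first inversion, so the figured bass is 65.

viiø65/V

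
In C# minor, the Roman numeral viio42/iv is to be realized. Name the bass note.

D

The applied chord viio42/iv is rooted on E#: E#-G#-B-D.
The figure 42 means third inversion — the seventh is in the bass.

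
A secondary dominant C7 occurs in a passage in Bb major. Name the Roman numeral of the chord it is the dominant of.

V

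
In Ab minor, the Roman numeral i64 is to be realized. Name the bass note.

i in Ab minor has root Ab; the chord is Ab-Cb-Eb.
The figure 64 means second inversion — the fifth is in the bass.

Eb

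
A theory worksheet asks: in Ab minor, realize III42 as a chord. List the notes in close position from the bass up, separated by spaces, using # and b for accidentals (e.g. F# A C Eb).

In Ab minor, scale degree 3 is Cb, and the diatonic chord built there is a major seventh chord.
Stacking thirds from Cb gives Cb-Eb-Gb-Bb.
With the 42 figure the chord is in third inversion; from the bass Bb upward in close position it reads Bb-Cb-Eb-Gb.

Bb Cb Eb Gb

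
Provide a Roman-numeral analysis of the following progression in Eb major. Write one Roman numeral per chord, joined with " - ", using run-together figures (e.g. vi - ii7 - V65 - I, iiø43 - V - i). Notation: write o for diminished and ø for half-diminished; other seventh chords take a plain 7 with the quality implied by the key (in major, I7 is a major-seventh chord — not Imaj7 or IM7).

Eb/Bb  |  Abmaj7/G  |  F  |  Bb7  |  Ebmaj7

Eb/Bb: major triad on Eb = scale degree 1 → I64.
Abmaj7/G: root Ab is the subdominant; major seventh chord there is IV42.
F: a major triad on F, the applied dominant of V → V/V.
Bb7: root Bb is the dominant; dominant seventh chord there is V7.
Ebmaj7: major seventh chord on Eb = scale degree 1 → I7.

I64 - IV42 - V/V - V7 - I7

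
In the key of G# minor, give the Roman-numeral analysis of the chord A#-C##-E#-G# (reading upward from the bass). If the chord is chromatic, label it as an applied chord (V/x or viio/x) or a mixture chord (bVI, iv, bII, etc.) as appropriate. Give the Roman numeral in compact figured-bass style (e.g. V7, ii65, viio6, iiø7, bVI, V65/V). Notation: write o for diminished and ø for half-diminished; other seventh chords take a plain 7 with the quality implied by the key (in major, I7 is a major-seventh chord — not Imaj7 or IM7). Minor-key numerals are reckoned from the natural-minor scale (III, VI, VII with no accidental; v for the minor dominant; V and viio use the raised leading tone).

Stacked in thirds the chord is A#-C##-E#-G#: a dominant seventh chord on A#.
A# is not a diatonic chord root with this quality in G# minor, but it lies a perfect fifth above D# (V), so the chord functions as an applied dominant of V.

V7/V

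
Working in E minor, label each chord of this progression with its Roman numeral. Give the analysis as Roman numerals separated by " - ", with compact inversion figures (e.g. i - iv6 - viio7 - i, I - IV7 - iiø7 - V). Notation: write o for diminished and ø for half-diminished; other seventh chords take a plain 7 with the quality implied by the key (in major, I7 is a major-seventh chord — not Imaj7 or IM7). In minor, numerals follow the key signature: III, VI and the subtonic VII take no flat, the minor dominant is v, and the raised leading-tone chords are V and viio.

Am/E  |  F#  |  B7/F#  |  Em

iv64 - V/V - V43 - i

Am/E: root A is the subdominant; minor triad there is iv64.
F#: a major triad on F#, the applied dominant of V → V/V.
B7/F#: dominant seventh chord on B = scale degree 5 → V43.
Em: root E is the tonic; minor triad there is i.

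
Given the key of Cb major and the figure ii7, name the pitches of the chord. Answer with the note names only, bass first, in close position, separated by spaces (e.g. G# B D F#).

Db Fb Ab Cb

In Cb major, the second degree is Db, and the diatonic chord built there is a minor seventh chord.
Stacking thirds from Db gives Db-Fb-Ab-Cb.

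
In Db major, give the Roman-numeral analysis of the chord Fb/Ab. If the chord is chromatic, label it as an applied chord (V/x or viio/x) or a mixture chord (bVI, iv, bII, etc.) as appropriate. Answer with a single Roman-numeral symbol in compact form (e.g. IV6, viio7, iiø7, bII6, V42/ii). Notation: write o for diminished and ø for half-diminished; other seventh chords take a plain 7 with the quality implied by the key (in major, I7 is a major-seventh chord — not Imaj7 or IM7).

bIII6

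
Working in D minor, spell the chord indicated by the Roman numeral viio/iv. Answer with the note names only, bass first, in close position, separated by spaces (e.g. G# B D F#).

viio/iv is a secondary leading-tone chord. The target iv is G in D minor; the applied chord is rooted a semitone below, on F#.
Building a diminished triad on F# gives F#-A-C.

F# A C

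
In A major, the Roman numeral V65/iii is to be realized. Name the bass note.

B#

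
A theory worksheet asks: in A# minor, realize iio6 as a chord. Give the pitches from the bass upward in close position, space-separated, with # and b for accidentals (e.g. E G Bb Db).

The numeral's case and figure indicate a diminished triad. In A# minor its root, scale degree 2, is B#.
Stacking thirds from B# gives B#-D#-F#.
The figured bass 6 indicates first inversion, placing the third (D#) in the bass: D#-F#-B#.

D# F# B#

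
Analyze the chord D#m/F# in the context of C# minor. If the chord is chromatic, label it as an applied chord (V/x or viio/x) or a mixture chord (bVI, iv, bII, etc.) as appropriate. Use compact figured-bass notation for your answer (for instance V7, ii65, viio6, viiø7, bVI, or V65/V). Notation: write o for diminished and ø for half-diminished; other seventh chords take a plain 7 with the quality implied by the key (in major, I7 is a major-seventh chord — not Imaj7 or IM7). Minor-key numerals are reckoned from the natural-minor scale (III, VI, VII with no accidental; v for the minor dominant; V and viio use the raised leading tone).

The pitches D#-F#-A# form a minor triad rooted on D#.
D# is the second degree of C# minor. This is the minor supertonic, borrowed from the parallel major (the Dorian ii).
With F# in the bass the chord is in first inversion, so the figured bass is 6.

ii6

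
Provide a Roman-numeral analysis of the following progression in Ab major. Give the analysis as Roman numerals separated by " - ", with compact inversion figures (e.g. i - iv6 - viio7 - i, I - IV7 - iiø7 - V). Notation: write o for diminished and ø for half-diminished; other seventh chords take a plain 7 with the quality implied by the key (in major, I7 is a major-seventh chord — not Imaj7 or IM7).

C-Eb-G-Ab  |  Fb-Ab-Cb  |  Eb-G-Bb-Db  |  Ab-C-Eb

I65 - bVI - V7 - I

C-Eb-G-Ab has root Ab, degree 1 in Ab major, so I65.
Fb-Ab-Cb is non-diatonic — bVI, a mixture chord from Ab minor.
Eb-G-Bb-Db: dominant seventh chord on Eb = scale degree 5 → V7.
Ab-C-Eb: root Ab is the tonic; major triad there is I.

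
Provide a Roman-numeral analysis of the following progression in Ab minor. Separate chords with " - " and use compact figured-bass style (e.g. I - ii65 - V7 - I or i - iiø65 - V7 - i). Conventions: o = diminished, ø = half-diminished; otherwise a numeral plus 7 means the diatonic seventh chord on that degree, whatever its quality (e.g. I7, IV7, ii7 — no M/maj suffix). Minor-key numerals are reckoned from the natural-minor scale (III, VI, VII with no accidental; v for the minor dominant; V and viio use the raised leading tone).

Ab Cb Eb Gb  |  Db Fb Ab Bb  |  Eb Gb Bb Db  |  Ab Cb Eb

i7 - iiø65 - v7 - i

Ab-Cb-Eb-Gb has root Ab, degree 1 in Ab minor, so i7.
Db-Fb-Ab-Bb: root Bb is the supertonic; half-diminished seventh chord there is iiø65.
Eb-Gb-Bb-Db: root Eb is the dominant; minor seventh chord there is v7.
Ab-Cb-Eb: minor triad on Ab = scale degree 1 → i.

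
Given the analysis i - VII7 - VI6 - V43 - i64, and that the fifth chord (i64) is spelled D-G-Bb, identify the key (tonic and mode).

G minor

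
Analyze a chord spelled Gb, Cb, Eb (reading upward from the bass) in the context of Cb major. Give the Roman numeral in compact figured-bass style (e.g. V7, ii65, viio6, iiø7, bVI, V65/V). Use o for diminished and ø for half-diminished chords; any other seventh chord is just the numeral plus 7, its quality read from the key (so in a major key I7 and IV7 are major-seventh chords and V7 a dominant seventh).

I64

Stacked in thirds the chord is Cb-Eb-Gb: a major triad on Cb.
Cb is scale degree 1 in Cb major, and a major triad on that degree is written I.
With Gb in the bass the chord is in second inversion, so the figured bass is 64.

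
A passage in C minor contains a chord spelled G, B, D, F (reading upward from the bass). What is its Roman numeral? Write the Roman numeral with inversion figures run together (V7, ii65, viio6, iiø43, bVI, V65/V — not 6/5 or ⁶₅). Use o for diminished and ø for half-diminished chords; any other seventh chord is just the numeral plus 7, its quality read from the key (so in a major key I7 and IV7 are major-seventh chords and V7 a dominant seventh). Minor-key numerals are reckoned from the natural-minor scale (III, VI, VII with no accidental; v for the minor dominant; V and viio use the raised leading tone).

Stacked in thirds the chord is G-B-D-F: a dominant seventh chord on G.
G is scale degree 5 in C minor, and a dominant seventh chord on that degree is written V7.

V7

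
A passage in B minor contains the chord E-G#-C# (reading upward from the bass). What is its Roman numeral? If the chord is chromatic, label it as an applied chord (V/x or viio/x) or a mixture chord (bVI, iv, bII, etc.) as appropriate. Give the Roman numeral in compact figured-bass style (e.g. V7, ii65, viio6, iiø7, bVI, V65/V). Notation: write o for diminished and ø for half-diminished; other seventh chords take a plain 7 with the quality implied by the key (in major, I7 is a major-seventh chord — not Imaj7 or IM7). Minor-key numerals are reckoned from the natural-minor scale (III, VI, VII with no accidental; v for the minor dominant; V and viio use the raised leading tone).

Stacked in thirds the chord is C#-E-G#: a minor triad on C#.
C# is the second degree of B minor. This is the minor supertonic, borrowed from the parallel major (the Dorian ii).
With E in the bass the chord is in first inversion, so the figured bass is 6.

ii6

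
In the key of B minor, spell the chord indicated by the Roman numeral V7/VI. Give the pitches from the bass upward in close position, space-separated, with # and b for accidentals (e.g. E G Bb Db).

D F# A C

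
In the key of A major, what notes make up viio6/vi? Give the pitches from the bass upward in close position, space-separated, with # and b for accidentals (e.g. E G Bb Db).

G# B E#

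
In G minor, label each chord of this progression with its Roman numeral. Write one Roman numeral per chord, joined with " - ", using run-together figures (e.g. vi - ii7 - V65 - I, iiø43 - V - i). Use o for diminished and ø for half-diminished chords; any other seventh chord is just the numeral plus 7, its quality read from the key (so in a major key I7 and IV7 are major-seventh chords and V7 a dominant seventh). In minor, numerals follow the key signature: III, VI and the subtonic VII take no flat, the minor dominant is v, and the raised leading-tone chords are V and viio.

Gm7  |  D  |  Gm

i7 - V - i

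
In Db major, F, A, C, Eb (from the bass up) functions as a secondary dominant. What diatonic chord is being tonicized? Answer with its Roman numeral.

The chord is a dominant seventh chord on F.
A dominant resolves down a perfect fifth: F → Bb. In Db major, Bb is scale degree 6, i.e. vi.

vi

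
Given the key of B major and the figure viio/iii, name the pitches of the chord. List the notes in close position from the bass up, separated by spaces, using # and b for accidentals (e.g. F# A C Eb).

viio/iii is a secondary leading-tone chord. The target iii is D# in B major; the applied chord is rooted a semitone below, on C##.
Building a diminished triad on C## gives C##-E#-G#.

C## E# G#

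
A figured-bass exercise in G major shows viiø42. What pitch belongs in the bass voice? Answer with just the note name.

viiø in G major has root F#; the chord is F#-A-C-E.
The figure 42 means third inversion — the seventh is in the bass.

E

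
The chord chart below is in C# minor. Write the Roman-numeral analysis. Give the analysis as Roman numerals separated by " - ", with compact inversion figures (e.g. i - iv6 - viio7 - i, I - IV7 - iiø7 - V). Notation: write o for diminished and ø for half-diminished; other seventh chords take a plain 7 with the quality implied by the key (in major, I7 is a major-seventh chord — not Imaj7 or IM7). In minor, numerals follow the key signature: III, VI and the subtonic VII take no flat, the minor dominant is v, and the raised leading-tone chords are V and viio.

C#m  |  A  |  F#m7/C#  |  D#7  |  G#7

i - VI - iv43 - V7/V - V7

C#m has root C#, degree 1 in C# minor, so i.
A has root A, degree 6 in C# minor, so VI.
F#m7/C#: minor seventh chord on F# = scale degree 4 → iv43.
D#7: chromatic; D# is V of V, so V7/V.
G#7: dominant seventh chord on G# = scale degree 5 → V7.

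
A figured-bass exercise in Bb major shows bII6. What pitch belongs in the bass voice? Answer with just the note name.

Eb

bII in Bb major has root Cb; the chord is Cb-Eb-Gb.
The figure 6 means first inversion — the third is in the bass.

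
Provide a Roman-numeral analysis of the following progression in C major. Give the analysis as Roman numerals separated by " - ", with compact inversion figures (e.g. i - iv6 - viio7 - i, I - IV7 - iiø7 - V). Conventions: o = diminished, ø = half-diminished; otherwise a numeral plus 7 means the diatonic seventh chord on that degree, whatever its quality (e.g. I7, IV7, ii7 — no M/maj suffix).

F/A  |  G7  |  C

F/A: root F is the subdominant; major triad there is IV6.
G7: root G is the dominant; dominant seventh chord there is V7.
C has root C, degree 1 in C major, so I.

IV6 - V7 - I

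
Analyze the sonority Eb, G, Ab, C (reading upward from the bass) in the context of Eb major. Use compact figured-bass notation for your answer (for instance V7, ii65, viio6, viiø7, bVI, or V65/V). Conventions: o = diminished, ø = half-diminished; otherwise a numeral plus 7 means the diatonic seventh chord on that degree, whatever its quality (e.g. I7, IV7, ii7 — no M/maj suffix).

IV43

The pitches Ab-C-Eb-G form a major seventh chord rooted on Ab.
In Eb major, Ab is the subdominant; the diatonic major seventh chord there is IV7.
With Eb in the bass the chord is in second inversion, so the figured bass is 43.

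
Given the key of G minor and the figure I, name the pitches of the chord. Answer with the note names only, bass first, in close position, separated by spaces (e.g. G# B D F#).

G B D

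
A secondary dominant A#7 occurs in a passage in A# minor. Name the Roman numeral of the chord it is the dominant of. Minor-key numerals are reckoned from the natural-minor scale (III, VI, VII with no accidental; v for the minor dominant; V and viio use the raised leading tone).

The chord is a dominant seventh chord on A#.
A dominant resolves down a perfect fifth: A# → D#. In A# minor, D# is scale degree 4, i.e. iv.

iv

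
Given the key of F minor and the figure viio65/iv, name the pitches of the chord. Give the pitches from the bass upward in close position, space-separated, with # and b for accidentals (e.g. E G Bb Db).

viio65/iv is a secondary leading-tone chord. The target iv is Bb in F minor; the applied chord is rooted a semitone below, on A.
Building a fully diminished seventh chord on A gives A-C-Eb-Gb.
The figured bass 65 indicates first inversion, placing the third (C) in the bass: C-Eb-Gb-A.

C Eb Gb A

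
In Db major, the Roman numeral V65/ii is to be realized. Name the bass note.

D

The applied chord V65/ii is rooted on Bb: Bb-D-F-Ab.
The figure 65 means first inversion — the third is in the bass.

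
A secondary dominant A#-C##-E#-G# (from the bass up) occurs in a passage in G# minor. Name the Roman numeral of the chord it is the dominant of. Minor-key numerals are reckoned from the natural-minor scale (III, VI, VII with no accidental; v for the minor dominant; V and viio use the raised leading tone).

V

The chord is a dominant seventh chord on A#.
A dominant resolves down a perfect fifth: A# → D#. In G# minor, D# is scale degree 5, i.e. V.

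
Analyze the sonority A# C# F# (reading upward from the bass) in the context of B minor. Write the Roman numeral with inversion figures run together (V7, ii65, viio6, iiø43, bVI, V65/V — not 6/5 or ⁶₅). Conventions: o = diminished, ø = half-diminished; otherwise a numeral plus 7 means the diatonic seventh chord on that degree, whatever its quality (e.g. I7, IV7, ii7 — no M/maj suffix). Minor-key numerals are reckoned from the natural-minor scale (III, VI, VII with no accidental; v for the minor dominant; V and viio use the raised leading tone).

V6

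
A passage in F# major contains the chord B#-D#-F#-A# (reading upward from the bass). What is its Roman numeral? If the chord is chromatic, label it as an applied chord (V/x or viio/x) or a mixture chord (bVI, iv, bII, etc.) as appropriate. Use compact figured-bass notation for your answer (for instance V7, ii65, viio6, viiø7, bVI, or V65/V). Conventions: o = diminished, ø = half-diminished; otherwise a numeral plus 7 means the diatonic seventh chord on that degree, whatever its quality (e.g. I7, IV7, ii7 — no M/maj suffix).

viiø7/V

Stacked in thirds the chord is B#-D#-F#-A#: a half-diminished seventh chord on B#.
B# sits a half step below C# (V in F# major); a diminished chord there is the applied leading-tone chord of V.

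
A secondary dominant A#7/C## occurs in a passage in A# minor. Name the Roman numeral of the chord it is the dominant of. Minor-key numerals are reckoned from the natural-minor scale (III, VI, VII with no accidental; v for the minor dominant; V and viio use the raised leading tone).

iv

The chord is a dominant seventh chord on A#.
A dominant resolves down a perfect fifth: A# → D#. In A# minor, D# is scale degree 4, i.e. iv.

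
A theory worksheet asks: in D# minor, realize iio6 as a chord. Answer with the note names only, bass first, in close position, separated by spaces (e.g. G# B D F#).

The numeral's case and figure indicate a diminished triad. In D# minor its root, the supertonic, is E#.
That chord is spelled E#-G#-B.
With the 6 figure the chord is in first inversion; from the bass G# upward in close position it reads G#-B-E#.

G# B E#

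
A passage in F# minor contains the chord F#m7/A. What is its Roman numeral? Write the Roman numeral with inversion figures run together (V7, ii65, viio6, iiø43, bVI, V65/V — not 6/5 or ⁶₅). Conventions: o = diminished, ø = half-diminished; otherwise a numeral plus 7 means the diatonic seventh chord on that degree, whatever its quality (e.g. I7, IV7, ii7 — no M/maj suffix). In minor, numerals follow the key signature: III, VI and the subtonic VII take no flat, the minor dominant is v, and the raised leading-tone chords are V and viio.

The pitches F#-A-C#-E form a minor seventh chord rooted on F#.
In F# minor, F# is the tonic; the diatonic minor seventh chord there is i7.
With A in the bass the chord is in first inversion, so the figured bass is 65.

i65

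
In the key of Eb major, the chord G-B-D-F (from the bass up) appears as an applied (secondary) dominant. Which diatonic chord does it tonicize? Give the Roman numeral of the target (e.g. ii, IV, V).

The chord is a dominant seventh chord on G.
A dominant resolves down a perfect fifth: G → C. In Eb major, C is scale degree 6, i.e. vi.

vi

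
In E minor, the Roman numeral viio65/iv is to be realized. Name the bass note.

B

The applied chord viio65/iv is rooted on G#: G#-B-D-F.
The figure 65 means first inversion — the third is in the bass.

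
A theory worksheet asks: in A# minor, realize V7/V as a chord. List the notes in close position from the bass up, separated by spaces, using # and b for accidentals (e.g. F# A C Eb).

B# D## F## A#

V7/V is a secondary dominant — the dominant seventh of V. V in A# minor is E#, so the applied chord's root is B#, a perfect fifth above.
Building a dominant seventh chord on B# gives B#-D##-F##-A#.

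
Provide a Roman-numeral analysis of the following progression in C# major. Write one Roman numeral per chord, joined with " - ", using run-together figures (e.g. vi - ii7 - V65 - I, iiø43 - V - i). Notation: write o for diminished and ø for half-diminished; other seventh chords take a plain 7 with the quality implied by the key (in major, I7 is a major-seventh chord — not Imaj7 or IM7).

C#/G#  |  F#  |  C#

I64 - IV - I

C#/G#: major triad on C# = scale degree 1 → I64.
F#: major triad on F# = scale degree 4 → IV.
C# has root C#, degree 1 in C# major, so I.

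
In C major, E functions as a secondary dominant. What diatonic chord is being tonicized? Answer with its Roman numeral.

The chord is a major triad on E.
A dominant resolves down a perfect fifth: E → A. In C major, A is scale degree 6, i.e. vi.

vi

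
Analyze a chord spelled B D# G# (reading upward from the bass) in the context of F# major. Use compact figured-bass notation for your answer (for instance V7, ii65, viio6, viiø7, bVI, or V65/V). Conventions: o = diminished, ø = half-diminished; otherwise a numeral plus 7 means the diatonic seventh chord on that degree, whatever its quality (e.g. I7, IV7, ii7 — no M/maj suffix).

ii6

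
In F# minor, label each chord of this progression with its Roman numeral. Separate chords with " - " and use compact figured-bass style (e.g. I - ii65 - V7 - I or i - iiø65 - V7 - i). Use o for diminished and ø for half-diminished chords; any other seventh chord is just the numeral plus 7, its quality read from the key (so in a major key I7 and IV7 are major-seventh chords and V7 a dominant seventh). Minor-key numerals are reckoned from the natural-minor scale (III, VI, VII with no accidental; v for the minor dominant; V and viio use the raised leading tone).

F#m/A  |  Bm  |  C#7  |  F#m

i6 - iv - V7 - i

F#m/A: root F# is the tonic; minor triad there is i6.
Bm has root B, degree 4 in F# minor, so iv.
C#7: root C# is the dominant; dominant seventh chord there is V7.
F#m has root F#, degree 1 in F# minor, so i.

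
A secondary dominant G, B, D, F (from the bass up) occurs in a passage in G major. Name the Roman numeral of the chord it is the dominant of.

The chord is a dominant seventh chord on G.
A dominant resolves down a perfect fifth: G → C. In G major, C is scale degree 4, i.e. IV.

IV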